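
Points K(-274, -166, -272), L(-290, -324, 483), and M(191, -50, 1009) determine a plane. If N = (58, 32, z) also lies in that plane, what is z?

Coplanarity requires KL · (KM × KN) = 0.
KL = (-16, -158, 755), KM = (465, 116, 1281); the triple product is linear in z with coefficient 71614 and constant term -3222630.
Setting it to zero: z = 45.

45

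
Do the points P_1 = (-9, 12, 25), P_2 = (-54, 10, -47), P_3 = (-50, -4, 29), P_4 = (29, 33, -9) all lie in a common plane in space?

Yes

With P_1 as base: P_1P_2 = (-45, -2, -72), P_1P_3 = (-41, -16, 4), P_1P_4 = (38, 21, -34).
P_1P_3 × P_1P_4 = (460, -1242, -253).
P_1P_2 · (P_1P_3 × P_1P_4) = 0.
The scalar triple product vanishes, so the four points are coplanar.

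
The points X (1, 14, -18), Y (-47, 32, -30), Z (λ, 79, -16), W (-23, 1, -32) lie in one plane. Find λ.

-55

Normal to plane XYW: n = (-408, -384, 1056); plane equation n·P = -24792.
Requiring n·Z = -24792: (-408)λ + (-47232) = -24792.
So λ = -55.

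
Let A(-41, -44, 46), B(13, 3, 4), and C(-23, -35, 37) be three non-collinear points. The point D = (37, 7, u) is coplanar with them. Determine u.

The plane through A, B, C has equation −45x − 270y − 360z = -2835.
Substituting D: (-360)u + (-3555) = -2835, so u = -2.

-2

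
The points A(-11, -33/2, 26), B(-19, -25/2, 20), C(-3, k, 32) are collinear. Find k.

Direction AB = (-8, 4, -6). From the x-coordinate of C, the parameter along the line is τ = (-3 − (-11))/(-8) = -1.
Then k = (-33/2) + (-1)·(4) = -41/2.

-41/2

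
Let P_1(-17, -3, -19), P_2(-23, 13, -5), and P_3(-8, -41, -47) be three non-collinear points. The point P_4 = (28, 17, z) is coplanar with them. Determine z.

-54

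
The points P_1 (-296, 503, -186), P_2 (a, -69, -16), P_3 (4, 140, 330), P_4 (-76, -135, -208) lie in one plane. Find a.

-36

Normal to plane P_1P_3P_4: n = (337194, 120120, -111540); plane equation n·P = -18642624.
Requiring n·P_2 = -18642624: (337194)a + (-6503640) = -18642624.
So a = -36.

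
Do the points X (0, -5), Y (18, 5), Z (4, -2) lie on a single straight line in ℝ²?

No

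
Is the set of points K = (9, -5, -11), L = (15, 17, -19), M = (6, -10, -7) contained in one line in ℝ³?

KL = (6, 22, -8), KM = (-3, -5, 4).
Comparing components 2 and 3: (22)(4) − (-8)(-5) = 48 ≠ 0, so KL and KM are not parallel and the points are not collinear.

No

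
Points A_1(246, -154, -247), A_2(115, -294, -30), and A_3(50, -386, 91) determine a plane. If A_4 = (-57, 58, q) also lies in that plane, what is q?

A normal to the plane is n = A_1A_2 × A_1A_3 = (3024, 1746, 2952).
A_4 lies in the plane iff n · A_1A_4 = 0.
This gives (2952)q + (183024) = 0, so q = -62.

-62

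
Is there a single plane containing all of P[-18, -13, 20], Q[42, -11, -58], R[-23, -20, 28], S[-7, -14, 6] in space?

Yes

A normal to the plane through P, Q, R is n = PQ × PR = (-530, -90, -410).
The plane has equation n·X = 2510. For S: n·S = 2510.
Equal, so S lies in the plane and all four are coplanar.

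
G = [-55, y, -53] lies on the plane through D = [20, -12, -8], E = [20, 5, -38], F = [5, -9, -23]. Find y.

-14

Coplanarity requires DE · (DF × DG) = 0.
DE = (0, 17, -30), DF = (-15, 3, -15); the triple product is linear in y with coefficient 450 and constant term 6300.
Setting it to zero: y = -14.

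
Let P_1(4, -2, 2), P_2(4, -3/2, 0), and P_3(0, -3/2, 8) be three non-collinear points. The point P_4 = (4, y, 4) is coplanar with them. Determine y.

The plane through P_1, P_2, P_3 has equation 4x + 8y + 2z = 4.
Substituting P_4: (8)y + (24) = 4, so y = -5/2.

-5/2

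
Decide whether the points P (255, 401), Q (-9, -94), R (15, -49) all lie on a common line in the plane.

PQ = (-264, -495), PR = (-240, -450).
Twice the signed area of △PQR is (-264)(-450) − (-495)(-240) = 0.
The triangle is degenerate (zero area), so the points are collinear.

Yes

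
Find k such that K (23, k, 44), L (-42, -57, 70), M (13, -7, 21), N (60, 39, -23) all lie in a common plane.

-47

The points are coplanar iff KL · (KM × KN) = 0.
Expanding, this is linear in k: (-117)k + (-5499) = 0.
So k = -47.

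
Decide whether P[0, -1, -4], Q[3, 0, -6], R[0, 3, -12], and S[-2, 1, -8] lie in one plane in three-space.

Yes

The four points are coplanar iff the 3×3 determinant with rows PQ, PR, PS is zero.
Rows: (3, 1, -2), (0, 4, -8), (-2, 2, -4).
Expanding along the first row: (3)(0) − (1)(-16) + (-2)(8) = 0.
Zero determinant ⇒ coplanar.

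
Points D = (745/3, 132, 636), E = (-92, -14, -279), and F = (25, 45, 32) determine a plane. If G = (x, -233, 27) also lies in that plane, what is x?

A normal to the plane is n = DE × DF = (8579, -3634/3, -8993/3).
G lies in the plane iff n · DG = 0.
This gives (8579)x + (137264) = 0, so x = -16.

-16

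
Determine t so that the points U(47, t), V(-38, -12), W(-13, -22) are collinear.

The three points are collinear iff det[UV; UW] = 0.
This determinant is linear in t: (25)t + (1150) = 0, so t = -46.

-46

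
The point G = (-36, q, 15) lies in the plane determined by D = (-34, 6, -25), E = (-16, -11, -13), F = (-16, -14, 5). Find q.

1

The plane through D, E, F has equation −270x − 324y − 54z = 8586.
Substituting G: (-324)q + (8910) = 8586, so q = 1.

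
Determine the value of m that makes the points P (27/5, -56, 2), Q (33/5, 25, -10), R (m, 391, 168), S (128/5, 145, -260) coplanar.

The points are coplanar iff PQ · (PR × PS) = 0.
Expanding, this is linear in m: (18810)m + (97812) = 0.
So m = -26/5.

-26/5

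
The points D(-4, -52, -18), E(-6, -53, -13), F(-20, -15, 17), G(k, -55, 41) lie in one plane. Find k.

Coplanarity ⇔ det[DE; DF; DG] = 0.
Expanding, this is linear in k: (-220)k + (-6160) = 0.
So k = -28.

-28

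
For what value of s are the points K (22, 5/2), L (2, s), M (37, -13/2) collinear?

29/2

The three points are collinear iff det[KL; KM] = 0.
This determinant is linear in s: (-15)s + (435/2) = 0, so s = 29/2.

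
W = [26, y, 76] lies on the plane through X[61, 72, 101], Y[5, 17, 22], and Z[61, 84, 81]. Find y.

23

Coplanarity requires XY · (XZ × XW) = 0.
XY = (-56, -55, -79), XZ = (0, 12, -20); the triple product is linear in y with coefficient -1120 and constant term 25760.
Setting it to zero: y = 23.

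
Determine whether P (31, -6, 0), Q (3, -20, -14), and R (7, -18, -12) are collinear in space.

PQ = (-28, -14, -14), PR = (-24, -12, -12).
PQ × PR = (0, 0, 0).
The cross product vanishes, so the three points are collinear.

Yes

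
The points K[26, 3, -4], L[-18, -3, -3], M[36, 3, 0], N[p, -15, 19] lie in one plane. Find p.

Normal to plane KLM: n = (-24, 186, 60); plane equation n·P = -306.
Requiring n·N = -306: (-24)p + (-1650) = -306.
So p = -56.

-56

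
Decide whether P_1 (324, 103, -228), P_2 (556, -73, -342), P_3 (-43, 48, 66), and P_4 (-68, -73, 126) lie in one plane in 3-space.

Yes

The four points are coplanar iff the 3×3 determinant with rows P_1P_2, P_1P_3, P_1P_4 is zero.
Rows: (232, -176, -114), (-367, -55, 294), (-392, -176, 354).
Expanding along the first row: (232)(32274) − (-176)(-14670) + (-114)(43032) = 0.
Zero determinant ⇒ coplanar.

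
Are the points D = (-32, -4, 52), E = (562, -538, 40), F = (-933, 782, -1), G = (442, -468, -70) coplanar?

The four points are coplanar iff the 3×3 determinant with rows DE, DF, DG is zero.
Rows: (594, -534, -12), (-901, 786, -53), (474, -464, -122).
Expanding along the first row: (594)(-120484) − (-534)(135044) + (-12)(45500) = 0.
Zero determinant ⇒ coplanar.

Yes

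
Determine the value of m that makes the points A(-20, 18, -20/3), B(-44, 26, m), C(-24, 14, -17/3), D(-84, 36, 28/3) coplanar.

-2/3

The points are coplanar iff AB · (AC × AD) = 0.
Expanding, this is linear in m: (-328)m + (-656/3) = 0.
So m = -2/3.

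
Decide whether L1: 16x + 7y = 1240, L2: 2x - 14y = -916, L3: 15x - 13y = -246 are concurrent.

Yes

The three lines meet at one point iff the augmented coefficient matrix [aᵢ bᵢ cᵢ] has rank < 3, i.e. its determinant vanishes.
Here the determinant is 0.
It vanishes, so the lines are concurrent at (46, 72).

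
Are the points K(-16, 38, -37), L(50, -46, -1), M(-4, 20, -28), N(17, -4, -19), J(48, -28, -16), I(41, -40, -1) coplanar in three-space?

The plane through K, L, M has normal n = KL × KM = (-108, -162, -180) and equation n·P = 2232.
Checking the remaining points: n·N = 2232, n·J = 2232, n·I = 2232.
All equal 2232, so all 6 points lie in one plane.

Yes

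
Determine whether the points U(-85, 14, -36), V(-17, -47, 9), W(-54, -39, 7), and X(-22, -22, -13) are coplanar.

No

With U as base: UV = (68, -61, 45), UW = (31, -53, 43), UX = (63, -36, 23).
UW × UX = (329, 1996, 2223).
UV · (UW × UX) = 651.
Since 651 ≠ 0, the four points are not coplanar.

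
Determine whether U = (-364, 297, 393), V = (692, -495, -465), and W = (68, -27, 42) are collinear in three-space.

Yes

UV = (1056, -792, -858), UW = (432, -324, -351).
UV × UW = (0, 0, 0).
The cross product vanishes, so the three points are collinear.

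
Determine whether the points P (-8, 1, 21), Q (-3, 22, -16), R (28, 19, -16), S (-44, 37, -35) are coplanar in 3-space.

With P as base: PQ = (5, 21, -37), PR = (36, 18, -37), PS = (-36, 36, -56).
PR × PS = (324, 3348, 1944).
PQ · (PR × PS) = 0.
The scalar triple product vanishes, so the four points are coplanar.

Yes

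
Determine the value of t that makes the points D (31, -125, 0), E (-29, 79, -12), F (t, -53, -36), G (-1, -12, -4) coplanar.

-5

Normal to plane DEG: n = (540, 144, -252); plane equation n·P = -1260.
Requiring n·F = -1260: (540)t + (1440) = -1260.
So t = -5.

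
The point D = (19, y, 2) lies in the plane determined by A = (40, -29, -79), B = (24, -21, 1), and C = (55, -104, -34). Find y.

Coplanarity requires AB · (AC × AD) = 0.
AB = (-16, 8, 80), AC = (15, -75, 45); the triple product is linear in y with coefficient 1920 and constant term 9600.
Setting it to zero: y = -5.

-5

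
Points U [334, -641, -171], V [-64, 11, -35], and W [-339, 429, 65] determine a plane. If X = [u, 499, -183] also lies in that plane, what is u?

25

The plane through U, V, W has equation 8352x + 2400y + 12936z = -960888.
Substituting X: (8352)u + (-1169688) = -960888, so u = 25.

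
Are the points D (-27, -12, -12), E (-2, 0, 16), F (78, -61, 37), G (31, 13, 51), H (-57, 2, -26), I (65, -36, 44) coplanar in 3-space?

Yes

The plane through D, E, F has normal n = DE × DF = (1960, 1715, -2485) and equation n·P = -43680.
Checking the remaining points: n·G = -43680, n·H = -43680, n·I = -43680.
All equal -43680, so all 6 points lie in one plane.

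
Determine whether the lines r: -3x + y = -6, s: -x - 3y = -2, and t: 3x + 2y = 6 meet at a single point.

Yes

The three lines meet at one point iff the augmented coefficient matrix [aᵢ bᵢ cᵢ] has rank < 3, i.e. its determinant vanishes.
Here the determinant is 0.
It vanishes, so the lines are concurrent at (2, 0).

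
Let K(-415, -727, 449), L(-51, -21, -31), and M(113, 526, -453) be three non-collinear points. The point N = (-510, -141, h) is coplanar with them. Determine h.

-118

The plane through K, L, M has equation −35372x + 74888y + 83324z = -2351720.
Substituting N: (83324)h + (7480512) = -2351720, so h = -118.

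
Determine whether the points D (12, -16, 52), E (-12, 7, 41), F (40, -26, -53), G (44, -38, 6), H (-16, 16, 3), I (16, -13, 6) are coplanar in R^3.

Yes

The plane through D, E, F has normal n = DE × DF = (-2525, -2828, -404) and equation n·P = -6060.
Checking the remaining points: n·G = -6060, n·H = -6060, n·I = -6060.
All equal -6060, so all 6 points lie in one plane.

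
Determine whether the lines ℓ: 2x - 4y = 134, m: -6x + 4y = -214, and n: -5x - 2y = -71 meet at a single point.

No

The three lines meet at one point iff the augmented coefficient matrix [aᵢ bᵢ cᵢ] has rank < 3, i.e. its determinant vanishes.
Here the determinant is 288.
Nonzero, so no common point exists.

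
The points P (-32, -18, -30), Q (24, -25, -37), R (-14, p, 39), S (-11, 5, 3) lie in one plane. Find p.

31

Coplanarity ⇔ det[PQ; PR; PS] = 0.
Expanding, this is linear in p: (1995)p + (-61845) = 0.
So p = 31.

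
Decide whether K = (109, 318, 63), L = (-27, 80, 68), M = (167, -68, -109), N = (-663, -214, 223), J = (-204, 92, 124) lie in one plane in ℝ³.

The plane through K, L, M has normal n = KL × KM = (42866, -23102, 66300) and equation n·P = 1502858.
Checking the remaining points: n·N = -8691430, n·J = -2648848.
Since n·N = -8691430 ≠ 1502858, N is off the plane and the points are not all coplanar.

No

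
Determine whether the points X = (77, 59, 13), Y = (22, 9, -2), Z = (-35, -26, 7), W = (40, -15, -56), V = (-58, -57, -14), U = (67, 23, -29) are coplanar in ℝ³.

Yes

The plane through X, Y, Z has normal n = XY × XZ = (-975, 1350, -925) and equation n·P = -7450.
Checking the remaining points: n·W = -7450, n·V = -7450, n·U = -7450.
All equal -7450, so all 6 points lie in one plane.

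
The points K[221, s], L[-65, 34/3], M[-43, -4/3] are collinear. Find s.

The three points are collinear iff det[KL; KM] = 0.
This determinant is linear in s: (22)s + (10120/3) = 0, so s = -460/3.

-460/3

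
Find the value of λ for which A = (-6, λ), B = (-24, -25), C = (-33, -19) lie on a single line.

Collinearity: (A − B) must be parallel to (C − B) = (-9, 6).
Cross-multiplying the components: (λ − (-25))·(-9) = (18)·(6).
Solving gives λ = -37.

-37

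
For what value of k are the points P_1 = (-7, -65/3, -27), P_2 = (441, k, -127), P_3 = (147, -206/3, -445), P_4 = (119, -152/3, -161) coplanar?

Coplanarity ⇔ det[P_1P_2; P_1P_3; P_1P_4] = 0.
Expanding, this is linear in k: (-32032)k + (-10346336/3) = 0.
So k = -323/3.

-323/3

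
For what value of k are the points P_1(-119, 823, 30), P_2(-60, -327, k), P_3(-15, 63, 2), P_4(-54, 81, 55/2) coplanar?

Coplanarity ⇔ det[P_1P_2; P_1P_3; P_1P_4] = 0.
Expanding, this is linear in k: (-27768)k + (1513356) = 0.
So k = 109/2.

109/2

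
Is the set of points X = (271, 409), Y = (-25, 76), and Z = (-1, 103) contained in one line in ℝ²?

XY = (-296, -333), XZ = (-272, -306).
Twice the signed area of △XYZ is (-296)(-306) − (-333)(-272) = 0.
The triangle is degenerate (zero area), so the points are collinear.

Yes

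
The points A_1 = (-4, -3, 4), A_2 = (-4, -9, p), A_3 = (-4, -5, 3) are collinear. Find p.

1

Collinearity requires A_1A_2 × A_1A_3 = 0; each component is linear in p.
The x-component gives (2)p + (-2) = 0, so p = 1.
The remaining components then also vanish.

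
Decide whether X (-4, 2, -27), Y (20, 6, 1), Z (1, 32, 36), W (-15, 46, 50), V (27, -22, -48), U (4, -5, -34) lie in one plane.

The plane through X, Y, Z has normal n = XY × XZ = (-588, -1372, 700) and equation n·P = -19292.
Checking the remaining points: n·W = -19292, n·V = -19292, n·U = -19292.
All equal -19292, so all 6 points lie in one plane.

Yes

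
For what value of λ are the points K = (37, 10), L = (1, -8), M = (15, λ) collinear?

-1

The three points are collinear iff det[KL; KM] = 0.
This determinant is linear in λ: (-36)λ + (-36) = 0, so λ = -1.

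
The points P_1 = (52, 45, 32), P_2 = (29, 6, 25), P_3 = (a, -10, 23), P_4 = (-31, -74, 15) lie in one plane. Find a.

17

The points are coplanar iff P_1P_2 · (P_1P_3 × P_1P_4) = 0.
Expanding, this is linear in a: (170)a + (-2890) = 0.
So a = 17.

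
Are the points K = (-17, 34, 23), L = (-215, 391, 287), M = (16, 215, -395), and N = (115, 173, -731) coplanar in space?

No

The four points are coplanar iff the 3×3 determinant with rows KL, KM, KN is zero.
Rows: (-198, 357, 264), (33, 181, -418), (132, 139, -754).
Expanding along the first row: (-198)(-78372) − (357)(30294) + (264)(-19305) = -393822.
Nonzero ⇒ not coplanar.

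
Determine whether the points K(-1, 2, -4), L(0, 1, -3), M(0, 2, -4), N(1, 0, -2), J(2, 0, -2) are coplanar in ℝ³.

The plane through K, L, M has normal n = KL × KM = (0, 1, 1) and equation n·P = -2.
Checking the remaining points: n·N = -2, n·J = -2.
All equal -2, so all 5 points lie in one plane.

Yes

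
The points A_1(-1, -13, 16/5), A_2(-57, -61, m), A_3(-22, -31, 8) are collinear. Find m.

Direction A_1A_3 = (-21, -18, 24/5). From the x-coordinate of A_2, the parameter along the line is τ = (-57 − (-1))/(-21) = 8/3.
Then m = 16/5 + 8/3·(24/5) = 16.

16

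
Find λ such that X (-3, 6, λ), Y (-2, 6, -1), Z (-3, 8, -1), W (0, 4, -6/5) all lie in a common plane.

-4/5

The points are coplanar iff XY · (XZ × XW) = 0.
Expanding, this is linear in λ: (2)λ + (8/5) = 0.
So λ = -4/5.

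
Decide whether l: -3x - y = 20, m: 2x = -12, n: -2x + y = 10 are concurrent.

Intersecting l and m: solving the 2×2 system gives (x, y) = (-6, -2).
Substitute into n: (-2)(-6) + (1)(-2) = 10.
This equals 10, so (-6, -2) lies on all three lines and they are concurrent.

Yes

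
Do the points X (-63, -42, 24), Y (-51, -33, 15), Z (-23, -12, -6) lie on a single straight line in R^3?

Yes

XY = (12, 9, -9), XZ = (40, 30, -30).
XY × XZ = (0, 0, 0).
The cross product vanishes, so the three points are collinear.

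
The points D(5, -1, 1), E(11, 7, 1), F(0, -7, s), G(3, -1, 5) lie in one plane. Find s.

Normal to plane DEG: n = (32, -24, 16); plane equation n·P = 200.
Requiring n·F = 200: (16)s + (168) = 200.
So s = 2.

2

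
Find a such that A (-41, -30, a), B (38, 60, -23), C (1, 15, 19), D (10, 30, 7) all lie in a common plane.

64

Coplanarity ⇔ det[AB; AC; AD] = 0.
Expanding, this is linear in a: (150)a + (-9600) = 0.
So a = 64.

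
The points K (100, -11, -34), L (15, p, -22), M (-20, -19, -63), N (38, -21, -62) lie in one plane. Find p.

-2

The points are coplanar iff KL · (KM × KN) = 0.
Expanding, this is linear in p: (-1562)p + (-3124) = 0.
So p = -2.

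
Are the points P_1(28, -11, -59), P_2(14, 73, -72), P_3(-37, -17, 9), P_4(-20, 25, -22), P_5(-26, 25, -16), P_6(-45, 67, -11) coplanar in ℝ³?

The plane through P_1, P_2, P_3 has normal n = P_1P_2 × P_1P_3 = (5634, 1797, 5544) and equation n·P = -189111.
Checking the remaining points: n·P_4 = -189723, n·P_5 = -190263, n·P_6 = -194115.
Since n·P_4 = -189723 ≠ -189111, P_4 is off the plane and the points are not all coplanar.

No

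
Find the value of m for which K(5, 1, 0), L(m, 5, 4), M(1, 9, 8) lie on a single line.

3

Collinearity requires KL × KM = 0; each component is linear in m.
The y-component gives (-8)m + (24) = 0, so m = 3.
The remaining components then also vanish.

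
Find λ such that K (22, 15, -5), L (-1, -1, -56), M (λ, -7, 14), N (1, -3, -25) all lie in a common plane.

2

The points are coplanar iff KL · (KM × KN) = 0.
Expanding, this is linear in λ: (598)λ + (-1196) = 0.
So λ = 2.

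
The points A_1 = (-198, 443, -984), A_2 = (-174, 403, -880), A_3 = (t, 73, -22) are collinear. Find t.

24

Collinearity requires A_1A_2 × A_1A_3 = 0; each component is linear in t.
The y-component gives (104)t + (-2496) = 0, so t = 24.
The remaining components then also vanish.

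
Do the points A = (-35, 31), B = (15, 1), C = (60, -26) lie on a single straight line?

Yes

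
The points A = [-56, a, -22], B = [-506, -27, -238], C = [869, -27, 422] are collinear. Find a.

Collinearity requires AB × AC = 0; each component is linear in a.
The x-component gives (-660)a + (-17820) = 0, so a = -27.
The remaining components then also vanish.

-27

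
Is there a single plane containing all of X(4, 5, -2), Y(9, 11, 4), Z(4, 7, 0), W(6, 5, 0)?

With X as base: XY = (5, 6, 6), XZ = (0, 2, 2), XW = (2, 0, 2).
XZ × XW = (4, 4, -4).
XY · (XZ × XW) = 20.
Since 20 ≠ 0, the four points are not coplanar.

No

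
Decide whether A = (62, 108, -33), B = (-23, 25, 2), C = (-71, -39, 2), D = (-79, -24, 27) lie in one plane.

No

A normal to the plane through A, B, C is n = AB × AC = (2240, -1680, 1456).
The plane has equation n·P = -90608. For D: n·D = -97328.
-97328 ≠ -90608, so D is off the plane.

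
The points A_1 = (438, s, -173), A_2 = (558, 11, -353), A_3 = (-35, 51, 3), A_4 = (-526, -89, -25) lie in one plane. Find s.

77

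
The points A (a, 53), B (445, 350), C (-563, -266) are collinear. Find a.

-41

The three points are collinear iff det[AB; AC] = 0.
This determinant is linear in a: (616)a + (25256) = 0, so a = -41.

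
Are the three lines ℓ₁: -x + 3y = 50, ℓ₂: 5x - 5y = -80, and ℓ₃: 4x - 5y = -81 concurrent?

The three lines meet at one point iff the augmented coefficient matrix [aᵢ bᵢ cᵢ] has rank < 3, i.e. its determinant vanishes.
Here the determinant is 0.
It vanishes, so the lines are concurrent at (1, 17).

Yes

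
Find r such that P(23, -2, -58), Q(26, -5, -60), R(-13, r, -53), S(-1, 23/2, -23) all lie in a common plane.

89/2

The points are coplanar iff PQ · (PR × PS) = 0.
Expanding, this is linear in r: (57)r + (-5073/2) = 0.
So r = 89/2.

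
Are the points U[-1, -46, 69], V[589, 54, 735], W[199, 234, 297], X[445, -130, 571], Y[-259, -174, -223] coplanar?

The plane through U, V, W has normal n = UV × UW = (-163680, -1320, 145200) and equation n·P = 10243200.
Checking the remaining points: n·X = 10243200, n·Y = 10243200.
All equal 10243200, so all 5 points lie in one plane.

Yes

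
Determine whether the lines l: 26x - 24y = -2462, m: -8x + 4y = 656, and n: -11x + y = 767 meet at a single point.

Intersecting l and m: solving the 2×2 system gives (x, y) = (-67, 30).
Substitute into n: (-11)(-67) + (1)(30) = 767.
This equals 767, so (-67, 30) lies on all three lines and they are concurrent.

Yes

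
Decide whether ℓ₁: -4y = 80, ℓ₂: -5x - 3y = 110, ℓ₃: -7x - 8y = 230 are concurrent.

Intersecting ℓ₁ and ℓ₂: solving the 2×2 system gives (x, y) = (-10, -20).
Substitute into ℓ₃: (-7)(-10) + (-8)(-20) = 230.
This equals 230, so (-10, -20) lies on all three lines and they are concurrent.

Yes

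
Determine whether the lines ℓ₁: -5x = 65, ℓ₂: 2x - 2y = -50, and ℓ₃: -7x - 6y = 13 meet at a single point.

No

The three lines meet at one point iff the augmented coefficient matrix [aᵢ bᵢ cᵢ] has rank < 3, i.e. its determinant vanishes.
Here the determinant is -60.
Nonzero, so no common point exists.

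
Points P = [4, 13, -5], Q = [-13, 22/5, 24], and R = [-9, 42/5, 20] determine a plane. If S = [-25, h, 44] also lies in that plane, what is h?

-2

Coplanarity requires PQ · (PR × PS) = 0.
PQ = (-17, -43/5, 29), PR = (-13, -23/5, 25); the triple product is linear in h with coefficient 48 and constant term 96.
Setting it to zero: h = -2.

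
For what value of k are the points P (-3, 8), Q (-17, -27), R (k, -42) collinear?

-23

Collinearity: (R − P) must be parallel to (Q − P) = (-14, -35).
Cross-multiplying the components: (k − (-3))·(-35) = (-50)·(-14).
Solving gives k = -23.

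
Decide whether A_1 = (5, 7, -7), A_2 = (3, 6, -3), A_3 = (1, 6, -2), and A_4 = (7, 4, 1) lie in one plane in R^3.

The four points are coplanar iff the 3×3 determinant with rows A_1A_2, A_1A_3, A_1A_4 is zero.
Rows: (-2, -1, 4), (-4, -1, 5), (2, -3, 8).
Expanding along the first row: (-2)(7) − (-1)(-42) + (4)(14) = 0.
Zero determinant ⇒ coplanar.

Yes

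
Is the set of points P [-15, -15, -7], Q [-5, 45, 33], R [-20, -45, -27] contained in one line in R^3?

Yes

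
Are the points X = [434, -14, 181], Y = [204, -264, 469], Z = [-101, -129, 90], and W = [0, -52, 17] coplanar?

A normal to the plane through X, Y, Z is n = XY × XZ = (55870, -175010, -107300).
The plane has equation n·P = 7276420. For W: n·W = 7276420.
Equal, so W lies in the plane and all four are coplanar.

Yes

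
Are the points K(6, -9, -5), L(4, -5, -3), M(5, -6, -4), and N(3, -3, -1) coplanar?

No

The four points are coplanar iff the 3×3 determinant with rows KL, KM, KN is zero.
Rows: (-2, 4, 2), (-1, 3, 1), (-3, 6, 4).
Expanding along the first row: (-2)(6) − (4)(-1) + (2)(3) = -2.
Nonzero ⇒ not coplanar.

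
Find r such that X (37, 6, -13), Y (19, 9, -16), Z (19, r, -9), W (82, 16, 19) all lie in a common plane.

14

Coplanarity ⇔ det[XY; XZ; XW] = 0.
Expanding, this is linear in r: (-441)r + (6174) = 0.
So r = 14.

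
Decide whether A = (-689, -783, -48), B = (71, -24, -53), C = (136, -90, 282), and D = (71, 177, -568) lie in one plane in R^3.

Yes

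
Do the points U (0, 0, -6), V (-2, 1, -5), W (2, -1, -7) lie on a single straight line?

Yes

UV = (-2, 1, 1), UW = (2, -1, -1).
UV × UW = (0, 0, 0).
The cross product vanishes, so the three points are collinear.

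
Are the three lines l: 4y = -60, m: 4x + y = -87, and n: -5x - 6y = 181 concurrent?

No

Lines aᵢx + bᵢy = cᵢ with pairwise distinct directions are concurrent exactly when det[aᵢ bᵢ cᵢ] = 0.
Here the determinant is -16.
Nonzero, so no common point exists.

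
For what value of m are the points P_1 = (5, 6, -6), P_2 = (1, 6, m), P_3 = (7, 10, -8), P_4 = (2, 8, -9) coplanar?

Normal to plane P_1P_3P_4: n = (-8, 12, 16); plane equation n·P = -64.
Requiring n·P_2 = -64: (16)m + (64) = -64.
So m = -8.

-8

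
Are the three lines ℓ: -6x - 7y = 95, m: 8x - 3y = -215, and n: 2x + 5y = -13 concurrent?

No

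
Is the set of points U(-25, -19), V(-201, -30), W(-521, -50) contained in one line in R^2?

UV = (-176, -11), UW = (-496, -31).
Twice the signed area of △UVW is (-176)(-31) − (-11)(-496) = 0.
The triangle is degenerate (zero area), so the points are collinear.

Yes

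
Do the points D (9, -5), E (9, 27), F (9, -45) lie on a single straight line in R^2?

DE = (0, 32), DF = (0, -40).
Twice the signed area of △DEF is (0)(-40) − (32)(0) = 0.
The triangle is degenerate (zero area), so the points are collinear.

Yes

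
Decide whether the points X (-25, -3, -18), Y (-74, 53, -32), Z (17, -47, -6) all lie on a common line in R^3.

No

XY = (-49, 56, -14), XZ = (42, -44, 12).
XY × XZ = (56, 0, -196).
The cross product is nonzero, so the points do not lie on one line.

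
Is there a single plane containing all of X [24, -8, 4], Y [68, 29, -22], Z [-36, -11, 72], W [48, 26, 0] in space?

No

With X as base: XY = (44, 37, -26), XZ = (-60, -3, 68), XW = (24, 34, -4).
XZ × XW = (-2300, 1392, -1968).
XY · (XZ × XW) = 1472.
Since 1472 ≠ 0, the four points are not coplanar.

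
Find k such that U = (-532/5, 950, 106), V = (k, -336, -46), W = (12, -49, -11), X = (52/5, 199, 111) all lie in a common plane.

228/5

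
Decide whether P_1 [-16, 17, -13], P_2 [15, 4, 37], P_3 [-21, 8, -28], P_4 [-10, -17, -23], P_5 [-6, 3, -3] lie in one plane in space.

Yes

The plane through P_1, P_2, P_3 has normal n = P_1P_2 × P_1P_3 = (645, 215, -344) and equation n·P = -2193.
Checking the remaining points: n·P_4 = -2193, n·P_5 = -2193.
All equal -2193, so all 5 points lie in one plane.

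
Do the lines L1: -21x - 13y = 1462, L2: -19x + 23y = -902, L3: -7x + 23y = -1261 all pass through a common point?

No

Lines aᵢx + bᵢy = cᵢ with pairwise distinct directions are concurrent exactly when det[aᵢ bᵢ cᵢ] = 0.
Here the determinant is -730.
Nonzero, so no common point exists.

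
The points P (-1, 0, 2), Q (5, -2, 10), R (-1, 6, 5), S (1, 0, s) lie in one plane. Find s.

5

Normal to plane PQR: n = (-54, -18, 36); plane equation n·X = 126.
Requiring n·S = 126: (36)s + (-54) = 126.
So s = 5.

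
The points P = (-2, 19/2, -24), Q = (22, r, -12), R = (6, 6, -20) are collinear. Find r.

-1

Collinearity requires PQ × PR = 0; each component is linear in r.
The x-component gives (4)r + (4) = 0, so r = -1.
The remaining components then also vanish.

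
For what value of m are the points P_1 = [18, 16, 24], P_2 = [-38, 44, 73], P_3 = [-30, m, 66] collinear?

Collinearity requires P_1P_2 × P_1P_3 = 0; each component is linear in m.
The x-component gives (-49)m + (1960) = 0, so m = 40.
The remaining components then also vanish.

40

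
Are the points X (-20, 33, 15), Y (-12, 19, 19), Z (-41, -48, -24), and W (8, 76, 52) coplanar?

No

With X as base: XY = (8, -14, 4), XZ = (-21, -81, -39), XW = (28, 43, 37).
XZ × XW = (-1320, -315, 1365).
XY · (XZ × XW) = -690.
Since -690 ≠ 0, the four points are not coplanar.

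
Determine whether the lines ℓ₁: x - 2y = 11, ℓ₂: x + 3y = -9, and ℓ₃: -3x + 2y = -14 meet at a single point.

No

Intersecting ℓ₁ and ℓ₂: solving the 2×2 system gives (x, y) = (3, -4).
Substitute into ℓ₃: (-3)(3) + (2)(-4) = -17.
But ℓ₃ requires -14 ≠ -17, so the three lines have no common point.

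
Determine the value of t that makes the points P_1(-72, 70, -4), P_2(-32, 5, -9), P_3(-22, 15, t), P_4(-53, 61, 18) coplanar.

19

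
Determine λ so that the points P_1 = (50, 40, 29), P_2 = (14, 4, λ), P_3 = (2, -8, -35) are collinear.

Collinearity requires P_1P_2 × P_1P_3 = 0; each component is linear in λ.
The x-component gives (48)λ + (912) = 0, so λ = -19.
The remaining components then also vanish.

-19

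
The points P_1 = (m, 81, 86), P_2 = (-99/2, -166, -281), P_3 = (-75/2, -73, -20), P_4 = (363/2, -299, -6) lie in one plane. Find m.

-285/2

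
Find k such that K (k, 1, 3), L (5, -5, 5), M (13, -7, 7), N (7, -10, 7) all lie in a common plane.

The points are coplanar iff KL · (KM × KN) = 0.
Expanding, this is linear in k: (-6)k + (30) = 0.
So k = 5.

5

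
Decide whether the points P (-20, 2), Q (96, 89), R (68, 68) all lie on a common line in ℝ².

Yes

PQ = (116, 87), PR = (88, 66).
Twice the signed area of △PQR is (116)(66) − (87)(88) = 0.
The triangle is degenerate (zero area), so the points are collinear.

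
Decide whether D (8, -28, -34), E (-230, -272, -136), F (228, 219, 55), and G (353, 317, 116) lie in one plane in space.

The four points are coplanar iff the 3×3 determinant with rows DE, DF, DG is zero.
Rows: (-238, -244, -102), (220, 247, 89), (345, 345, 150).
Expanding along the first row: (-238)(6345) − (-244)(2295) + (-102)(-9315) = 0.
Zero determinant ⇒ coplanar.

Yes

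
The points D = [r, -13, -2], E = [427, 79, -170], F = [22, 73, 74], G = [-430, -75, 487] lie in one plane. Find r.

297

The points are coplanar iff DE · (DF × DG) = 0.
Expanding, this is linear in r: (-33634)r + (9989298) = 0.
So r = 297.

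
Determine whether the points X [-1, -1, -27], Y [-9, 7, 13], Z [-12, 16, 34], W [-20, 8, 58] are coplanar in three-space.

Yes

The four points are coplanar iff the 3×3 determinant with rows XY, XZ, XW is zero.
Rows: (-8, 8, 40), (-11, 17, 61), (-19, 9, 85).
Expanding along the first row: (-8)(896) − (8)(224) + (40)(224) = 0.
Zero determinant ⇒ coplanar.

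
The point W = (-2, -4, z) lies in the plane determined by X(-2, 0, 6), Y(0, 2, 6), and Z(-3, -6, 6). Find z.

6

A normal to the plane is n = XY × XZ = (0, 0, -10).
W lies in the plane iff n · XW = 0.
This gives (-10)z + (60) = 0, so z = 6.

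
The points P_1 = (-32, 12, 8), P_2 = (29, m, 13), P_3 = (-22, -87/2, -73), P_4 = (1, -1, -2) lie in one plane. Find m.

Normal to plane P_1P_3P_4: n = (-498, -2573, 3403/2); plane equation n·P = -1328.
Requiring n·P_2 = -1328: (-2573)m + (15355/2) = -1328.
So m = 7/2.

7/2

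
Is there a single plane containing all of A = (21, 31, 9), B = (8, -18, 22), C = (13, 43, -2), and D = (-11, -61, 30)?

No

With A as base: AB = (-13, -49, 13), AC = (-8, 12, -11), AD = (-32, -92, 21).
AC × AD = (-760, 520, 1120).
AB · (AC × AD) = -1040.
Since -1040 ≠ 0, the four points are not coplanar.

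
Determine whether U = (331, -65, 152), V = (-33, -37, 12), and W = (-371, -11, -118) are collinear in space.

UV = (-364, 28, -140), UW = (-702, 54, -270).
UV × UW = (0, 0, 0).
The cross product vanishes, so the three points are collinear.

Yes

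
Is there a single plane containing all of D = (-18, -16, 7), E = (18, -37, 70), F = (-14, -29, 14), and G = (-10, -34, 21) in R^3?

Yes

The four points are coplanar iff the 3×3 determinant with rows DE, DF, DG is zero.
Rows: (36, -21, 63), (4, -13, 7), (8, -18, 14).
Expanding along the first row: (36)(-56) − (-21)(0) + (63)(32) = 0.
Zero determinant ⇒ coplanar.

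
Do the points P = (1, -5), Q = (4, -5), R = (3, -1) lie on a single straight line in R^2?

PQ = (3, 0), PR = (2, 4).
If collinear, PR would be a scalar multiple of PQ. But (3)·(4) ≠ (0)·(2) (difference 12), so they are not parallel; the points are not collinear.

No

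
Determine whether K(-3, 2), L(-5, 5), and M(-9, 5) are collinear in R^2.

No

KL = (-2, 3), KM = (-6, 3).
Twice the signed area of △KLM is (-2)(3) − (3)(-6) = 12.
The area is nonzero, so the three points are not collinear.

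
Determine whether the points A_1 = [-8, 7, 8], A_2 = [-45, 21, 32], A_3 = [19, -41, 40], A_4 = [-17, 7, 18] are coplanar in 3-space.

No

The four points are coplanar iff the 3×3 determinant with rows A_1A_2, A_1A_3, A_1A_4 is zero.
Rows: (-37, 14, 24), (27, -48, 32), (-9, 0, 10).
Expanding along the first row: (-37)(-480) − (14)(558) + (24)(-432) = -420.
Nonzero ⇒ not coplanar.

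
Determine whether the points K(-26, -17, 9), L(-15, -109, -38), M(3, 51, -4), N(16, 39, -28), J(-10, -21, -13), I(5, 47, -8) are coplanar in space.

The plane through K, L, M has normal n = KL × KM = (4392, -1220, 3416) and equation n·P = -62708.
Checking the remaining points: n·N = -72956, n·J = -62708, n·I = -62708.
Since n·N = -72956 ≠ -62708, N is off the plane and the points are not all coplanar.

No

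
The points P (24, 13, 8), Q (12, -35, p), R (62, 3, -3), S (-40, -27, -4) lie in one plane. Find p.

-16

The points are coplanar iff PQ · (PR × PS) = 0.
Expanding, this is linear in p: (-2160)p + (-34560) = 0.
So p = -16.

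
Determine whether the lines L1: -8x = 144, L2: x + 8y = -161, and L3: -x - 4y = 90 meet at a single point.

No

Lines aᵢx + bᵢy = cᵢ with pairwise distinct directions are concurrent exactly when det[aᵢ bᵢ cᵢ] = 0.
Here the determinant is -32.
Nonzero, so no common point exists.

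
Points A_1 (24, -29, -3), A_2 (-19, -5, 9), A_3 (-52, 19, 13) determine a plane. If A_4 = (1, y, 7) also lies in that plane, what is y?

-20

The plane through A_1, A_2, A_3 has equation −192x − 224y − 240z = 2608.
Substituting A_4: (-224)y + (-1872) = 2608, so y = -20.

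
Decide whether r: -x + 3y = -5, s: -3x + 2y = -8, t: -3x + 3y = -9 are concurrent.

Yes

The three lines meet at one point iff the augmented coefficient matrix [aᵢ bᵢ cᵢ] has rank < 3, i.e. its determinant vanishes.
Here the determinant is 0.
It vanishes, so the lines are concurrent at (2, -1).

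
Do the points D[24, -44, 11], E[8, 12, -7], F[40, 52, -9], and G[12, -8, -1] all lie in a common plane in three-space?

Yes

With D as base: DE = (-16, 56, -18), DF = (16, 96, -20), DG = (-12, 36, -12).
DF × DG = (-432, 432, 1728).
DE · (DF × DG) = 0.
The scalar triple product vanishes, so the four points are coplanar.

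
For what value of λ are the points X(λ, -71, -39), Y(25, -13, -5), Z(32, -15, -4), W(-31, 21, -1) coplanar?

39

Coplanarity ⇔ det[XY; XZ; XW] = 0.
Expanding, this is linear in λ: (42)λ + (-1638) = 0.
So λ = 39.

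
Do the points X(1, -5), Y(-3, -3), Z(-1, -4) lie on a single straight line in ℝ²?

Yes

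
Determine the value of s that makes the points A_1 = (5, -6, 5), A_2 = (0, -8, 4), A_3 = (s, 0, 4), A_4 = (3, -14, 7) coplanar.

8

Normal to plane A_1A_2A_4: n = (-12, 12, 36); plane equation n·P = 48.
Requiring n·A_3 = 48: (-12)s + (144) = 48.
So s = 8.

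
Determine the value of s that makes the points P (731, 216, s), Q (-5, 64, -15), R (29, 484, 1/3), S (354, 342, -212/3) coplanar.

-151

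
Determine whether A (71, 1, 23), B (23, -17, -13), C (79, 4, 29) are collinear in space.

AB = (-48, -18, -36), AC = (8, 3, 6).
AB × AC = (0, 0, 0).
The cross product vanishes, so the three points are collinear.

Yes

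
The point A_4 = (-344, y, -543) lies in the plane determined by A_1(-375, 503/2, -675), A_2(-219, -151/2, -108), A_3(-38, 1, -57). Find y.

Coplanarity requires A_1A_2 · (A_1A_3 × A_1A_4) = 0.
A_1A_2 = (156, -327, 567), A_1A_3 = (337, -501/2, 618); the triple product is linear in y with coefficient 94671 and constant term -16283412.
Setting it to zero: y = 172.

172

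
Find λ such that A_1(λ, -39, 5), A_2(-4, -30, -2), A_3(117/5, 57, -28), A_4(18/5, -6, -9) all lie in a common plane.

-29/5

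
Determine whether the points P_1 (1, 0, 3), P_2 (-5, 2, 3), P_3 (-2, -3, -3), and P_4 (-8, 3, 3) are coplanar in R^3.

Yes

The four points are coplanar iff the 3×3 determinant with rows P_1P_2, P_1P_3, P_1P_4 is zero.
Rows: (-6, 2, 0), (-3, -3, -6), (-9, 3, 0).
Expanding along the first row: (-6)(18) − (2)(-54) + (0)(-36) = 0.
Zero determinant ⇒ coplanar.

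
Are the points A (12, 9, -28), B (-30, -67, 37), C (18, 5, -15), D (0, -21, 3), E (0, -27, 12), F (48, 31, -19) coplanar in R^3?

Yes

The plane through A, B, C has normal n = AB × AC = (-728, 936, 624) and equation n·P = -17784.
Checking the remaining points: n·D = -17784, n·E = -17784, n·F = -17784.
All equal -17784, so all 6 points lie in one plane.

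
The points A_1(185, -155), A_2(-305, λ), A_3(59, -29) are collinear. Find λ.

The three points are collinear iff det[A_1A_2; A_1A_3] = 0.
This determinant is linear in λ: (126)λ + (-42210) = 0, so λ = 335.

335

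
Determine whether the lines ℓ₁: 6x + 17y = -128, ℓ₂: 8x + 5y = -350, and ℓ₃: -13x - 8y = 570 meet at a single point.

No

Intersecting ℓ₁ and ℓ₂: solving the 2×2 system gives (x, y) = (-2655/53, 538/53).
Substitute into ℓ₃: (-13)(-2655/53) + (-8)(538/53) = 30211/53.
But ℓ₃ requires 570 ≠ 30211/53, so the three lines have no common point.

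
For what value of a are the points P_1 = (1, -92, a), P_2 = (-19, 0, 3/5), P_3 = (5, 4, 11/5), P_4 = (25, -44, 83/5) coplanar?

Coplanarity ⇔ det[P_1P_2; P_1P_3; P_1P_4] = 0.
Expanding, this is linear in a: (1232)a + (-161392/5) = 0.
So a = 131/5.

131/5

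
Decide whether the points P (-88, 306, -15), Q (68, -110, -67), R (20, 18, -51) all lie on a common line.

PQ = (156, -416, -52), PR = (108, -288, -36).
Each component of PR is 9/13 times the corresponding component of PQ, so PR = 9/13·PQ and the points are collinear.

Yes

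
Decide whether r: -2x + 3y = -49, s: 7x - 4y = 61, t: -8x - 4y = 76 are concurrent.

Intersecting r and s: solving the 2×2 system gives (x, y) = (-1, -17).
Substitute into t: (-8)(-1) + (-4)(-17) = 76.
This equals 76, so (-1, -17) lies on all three lines and they are concurrent.

Yes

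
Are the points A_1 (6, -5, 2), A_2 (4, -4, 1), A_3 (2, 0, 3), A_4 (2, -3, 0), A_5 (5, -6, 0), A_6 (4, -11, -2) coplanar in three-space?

No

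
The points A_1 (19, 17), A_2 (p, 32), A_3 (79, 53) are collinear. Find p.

The three points are collinear iff det[A_1A_2; A_1A_3] = 0.
This determinant is linear in p: (36)p + (-1584) = 0, so p = 44.

44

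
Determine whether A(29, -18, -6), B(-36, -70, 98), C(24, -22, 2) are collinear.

AB = (-65, -52, 104), AC = (-5, -4, 8).
AB × AC = (0, 0, 0).
The cross product vanishes, so the three points are collinear.

Yes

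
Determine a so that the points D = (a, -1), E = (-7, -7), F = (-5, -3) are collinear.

The three points are collinear iff det[DE; DF] = 0.
This determinant is linear in a: (-4)a + (-16) = 0, so a = -4.

-4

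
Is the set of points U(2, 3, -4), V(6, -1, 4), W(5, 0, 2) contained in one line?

UV = (4, -4, 8), UW = (3, -3, 6).
UV × UW = (0, 0, 0).
The cross product vanishes, so the three points are collinear.

Yes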